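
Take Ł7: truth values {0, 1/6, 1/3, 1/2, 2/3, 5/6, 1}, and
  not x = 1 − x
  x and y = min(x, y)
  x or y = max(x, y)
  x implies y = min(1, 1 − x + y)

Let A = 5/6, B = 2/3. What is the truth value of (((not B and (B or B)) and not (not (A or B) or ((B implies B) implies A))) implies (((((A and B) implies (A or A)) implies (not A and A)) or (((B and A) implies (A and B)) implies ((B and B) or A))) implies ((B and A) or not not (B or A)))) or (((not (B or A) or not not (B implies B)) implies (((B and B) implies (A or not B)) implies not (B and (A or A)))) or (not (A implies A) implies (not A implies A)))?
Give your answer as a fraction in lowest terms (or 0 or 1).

1

not B = not 2/3 = 1/3
B or B = 2/3 or 2/3 = 2/3
not B and (B or B) = 1/3 and 2/3 = 1/3
A or B = 5/6 or 2/3 = 5/6
not (A or B) = not 5/6 = 1/6
B implies B = 2/3 implies 2/3 = 1
(B implies B) implies A = 1 implies 5/6 = 5/6
not (A or B) or ((B implies B) implies A) = 1/6 or 5/6 = 5/6
not (not (A or B) or ((B implies B) implies A)) = not 5/6 = 1/6
(not B and (B or B)) and not (not (A or B) or ((B implies B) implies A)) = 1/3 and 1/6 = 1/6
A and B = 5/6 and 2/3 = 2/3
A or A = 5/6 or 5/6 = 5/6
(A and B) implies (A or A) = 2/3 implies 5/6 = 1
not A = not 5/6 = 1/6
not A and A = 1/6 and 5/6 = 1/6
((A and B) implies (A or A)) implies (not A and A) = 1 implies 1/6 = 1/6
B and A = 2/3 and 5/6 = 2/3
A and B = 5/6 and 2/3 = 2/3
(B and A) implies (A and B) = 2/3 implies 2/3 = 1
B and B = 2/3 and 2/3 = 2/3
(B and B) or A = 2/3 or 5/6 = 5/6
((B and A) implies (A and B)) implies ((B and B) or A) = 1 implies 5/6 = 5/6
(((A and B) implies (A or A)) implies (not A and A)) or (((B and A) implies (A and B)) implies ((B and B) or A)) = 1/6 or 5/6 = 5/6
B and A = 2/3 and 5/6 = 2/3
B or A = 2/3 or 5/6 = 5/6
not (B or A) = not 5/6 = 1/6
not not (B or A) = not 1/6 = 5/6
(B and A) or not not (B or A) = 2/3 or 5/6 = 5/6
((((A and B) implies (A or A)) implies (not A and A)) or (((B and A) implies (A and B)) implies ((B and B) or A))) implies ((B and A) or not not (B or A)) = 5/6 implies 5/6 = 1
((not B and (B or B)) and not (not (A or B) or ((B implies B) implies A))) implies (((((A and B) implies (A or A)) implies (not A and A)) or (((B and A) implies (A and B)) implies ((B and B) or A))) implies ((B and A) or not not (B or A))) = 1/6 implies 1 = 1
B or A = 2/3 or 5/6 = 5/6
not (B or A) = not 5/6 = 1/6
B implies B = 2/3 implies 2/3 = 1
not (B implies B) = not 1 = 0
not not (B implies B) = not 0 = 1
not (B or A) or not not (B implies B) = 1/6 or 1 = 1
B and B = 2/3 and 2/3 = 2/3
not B = not 2/3 = 1/3
A or not B = 5/6 or 1/3 = 5/6
(B and B) implies (A or not B) = 2/3 implies 5/6 = 1
A or A = 5/6 or 5/6 = 5/6
B and (A or A) = 2/3 and 5/6 = 2/3
not (B and (A or A)) = not 2/3 = 1/3
((B and B) implies (A or not B)) implies not (B and (A or A)) = 1 implies 1/3 = 1/3
(not (B or A) or not not (B implies B)) implies (((B and B) implies (A or not B)) implies not (B and (A or A))) = 1 implies 1/3 = 1/3
A implies A = 5/6 implies 5/6 = 1
not (A implies A) = not 1 = 0
not A = not 5/6 = 1/6
not A implies A = 1/6 implies 5/6 = 1
not (A implies A) implies (not A implies A) = 0 implies 1 = 1
((not (B or A) or not not (B implies B)) implies (((B and B) implies (A or not B)) implies not (B and (A or A)))) or (not (A implies A) implies (not A implies A)) = 1/3 or 1 = 1
(((not B and (B or B)) and not (not (A or B) or ((B implies B) implies A))) implies (((((A and B) implies (A or A)) implies (not A and A)) or (((B and A) implies (A and B)) implies ((B and B) or A))) implies ((B and A) or not not (B or A)))) or (((not (B or A) or not not (B implies B)) implies (((B and B) implies (A or not B)) implies not (B and (A or A)))) or (not (A implies A) implies (not A implies A))) = 1 or 1 = 1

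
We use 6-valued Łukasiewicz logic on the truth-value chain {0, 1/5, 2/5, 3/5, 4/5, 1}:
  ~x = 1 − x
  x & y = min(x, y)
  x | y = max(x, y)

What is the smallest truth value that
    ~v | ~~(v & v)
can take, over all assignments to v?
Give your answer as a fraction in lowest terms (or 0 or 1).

Take v = 2/5:
~v = ~2/5 = 3/5
v & v = 2/5 & 2/5 = 2/5
~(v & v) = ~2/5 = 3/5
~~(v & v) = ~3/5 = 2/5
~v | ~~(v & v) = 3/5 | 2/5 = 3/5
No assignment yields a value below 3/5, so this is the minimum.

3/5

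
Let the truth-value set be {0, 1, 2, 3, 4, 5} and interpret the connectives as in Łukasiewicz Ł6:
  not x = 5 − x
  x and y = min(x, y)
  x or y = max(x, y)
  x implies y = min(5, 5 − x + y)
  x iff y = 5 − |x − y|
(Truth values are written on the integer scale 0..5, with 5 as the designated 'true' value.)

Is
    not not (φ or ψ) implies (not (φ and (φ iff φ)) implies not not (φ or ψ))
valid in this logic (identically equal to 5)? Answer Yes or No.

At φ = 0, ψ = 3, for instance:
φ or ψ = 0 or 3 = 3
not (φ or ψ) = not 3 = 2
not not (φ or ψ) = not 2 = 3
φ iff φ = 0 iff 0 = 5
φ and (φ iff φ) = 0 and 5 = 0
not (φ and (φ iff φ)) = not 0 = 5
not (φ and (φ iff φ)) implies not not (φ or ψ) = 5 implies 3 = 3
not not (φ or ψ) implies (not (φ and (φ iff φ)) implies not not (φ or ψ)) = 3 implies 3 = 5
and checking the remaining 35 assignments likewise gives ≥ 5 in every case.

Yes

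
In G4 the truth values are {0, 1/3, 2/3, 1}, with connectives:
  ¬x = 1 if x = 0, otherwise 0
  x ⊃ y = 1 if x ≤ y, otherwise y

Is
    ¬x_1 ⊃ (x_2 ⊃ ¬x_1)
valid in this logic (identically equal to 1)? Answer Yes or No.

Yes

x_1 = 0, x_2 = 0 ↦ 1
x_1 = 0, x_2 = 1/3 ↦ 1
x_1 = 0, x_2 = 2/3 ↦ 1
x_1 = 0, x_2 = 1 ↦ 1
x_1 = 1/3, x_2 = 0 ↦ 1
x_1 = 1/3, x_2 = 1/3 ↦ 1
x_1 = 1/3, x_2 = 2/3 ↦ 1
x_1 = 1/3, x_2 = 1 ↦ 1
x_1 = 2/3, x_2 = 0 ↦ 1
x_1 = 2/3, x_2 = 1/3 ↦ 1
x_1 = 2/3, x_2 = 2/3 ↦ 1
x_1 = 2/3, x_2 = 1 ↦ 1
x_1 = 1, x_2 = 0 ↦ 1
x_1 = 1, x_2 = 1/3 ↦ 1
x_1 = 1, x_2 = 2/3 ↦ 1
x_1 = 1, x_2 = 1 ↦ 1
Every assignment gives a value ≥ 1.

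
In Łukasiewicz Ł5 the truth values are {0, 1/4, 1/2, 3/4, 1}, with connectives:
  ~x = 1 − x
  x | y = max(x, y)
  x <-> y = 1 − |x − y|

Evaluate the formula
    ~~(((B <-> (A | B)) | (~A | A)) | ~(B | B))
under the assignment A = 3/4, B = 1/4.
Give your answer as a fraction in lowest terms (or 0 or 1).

3/4

A | B = 3/4 | 1/4 = 3/4
B <-> (A | B) = 1/4 <-> 3/4 = 1/2
~A = ~3/4 = 1/4
~A | A = 1/4 | 3/4 = 3/4
(B <-> (A | B)) | (~A | A) = 1/2 | 3/4 = 3/4
B | B = 1/4 | 1/4 = 1/4
~(B | B) = ~1/4 = 3/4
((B <-> (A | B)) | (~A | A)) | ~(B | B) = 3/4 | 3/4 = 3/4
~(((B <-> (A | B)) | (~A | A)) | ~(B | B)) = ~3/4 = 1/4
~~(((B <-> (A | B)) | (~A | A)) | ~(B | B)) = ~1/4 = 3/4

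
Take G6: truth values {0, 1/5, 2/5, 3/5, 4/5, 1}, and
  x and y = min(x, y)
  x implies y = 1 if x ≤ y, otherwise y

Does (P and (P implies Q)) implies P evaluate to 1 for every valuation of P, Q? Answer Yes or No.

At P = 4/5, Q = 2/5, for instance:
P implies Q = 4/5 implies 2/5 = 2/5
P and (P implies Q) = 4/5 and 2/5 = 2/5
(P and (P implies Q)) implies P = 2/5 implies 4/5 = 1
and checking the remaining 35 assignments likewise gives ≥ 1 in every case.

Yes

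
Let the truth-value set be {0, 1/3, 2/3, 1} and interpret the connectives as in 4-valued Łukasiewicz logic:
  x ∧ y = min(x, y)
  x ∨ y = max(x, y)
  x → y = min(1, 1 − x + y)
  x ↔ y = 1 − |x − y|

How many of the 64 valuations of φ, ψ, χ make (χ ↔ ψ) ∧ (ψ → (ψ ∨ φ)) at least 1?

16

value 1: 16 assignments (counts)
value 2/3: 24 assignments
value 1/3: 16 assignments
value 0: 8 assignments
So 16 of the 64 assignments meet the threshold.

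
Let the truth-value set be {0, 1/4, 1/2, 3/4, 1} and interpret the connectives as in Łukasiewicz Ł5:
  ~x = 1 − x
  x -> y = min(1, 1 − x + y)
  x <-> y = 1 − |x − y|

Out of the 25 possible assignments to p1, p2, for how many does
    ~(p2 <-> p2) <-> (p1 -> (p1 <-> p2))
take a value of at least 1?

1

value 1: 1 assignment (counts)
value 3/4: 1 assignment
value 1/2: 2 assignments
value 1/4: 2 assignments
value 0: 19 assignments
So 1 of the 25 assignments meets the threshold.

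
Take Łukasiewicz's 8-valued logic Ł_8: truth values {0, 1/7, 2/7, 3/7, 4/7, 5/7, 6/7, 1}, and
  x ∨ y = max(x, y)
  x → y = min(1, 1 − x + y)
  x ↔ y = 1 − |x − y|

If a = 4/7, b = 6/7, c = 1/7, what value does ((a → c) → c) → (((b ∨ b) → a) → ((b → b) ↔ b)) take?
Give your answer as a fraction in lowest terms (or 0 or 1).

a → c = 4/7 → 1/7 = 4/7
(a → c) → c = 4/7 → 1/7 = 4/7
b ∨ b = 6/7 ∨ 6/7 = 6/7
(b ∨ b) → a = 6/7 → 4/7 = 5/7
b → b = 6/7 → 6/7 = 1
(b → b) ↔ b = 1 ↔ 6/7 = 6/7
((b ∨ b) → a) → ((b → b) ↔ b) = 5/7 → 6/7 = 1
((a → c) → c) → (((b ∨ b) → a) → ((b → b) ↔ b)) = 4/7 → 1 = 1

1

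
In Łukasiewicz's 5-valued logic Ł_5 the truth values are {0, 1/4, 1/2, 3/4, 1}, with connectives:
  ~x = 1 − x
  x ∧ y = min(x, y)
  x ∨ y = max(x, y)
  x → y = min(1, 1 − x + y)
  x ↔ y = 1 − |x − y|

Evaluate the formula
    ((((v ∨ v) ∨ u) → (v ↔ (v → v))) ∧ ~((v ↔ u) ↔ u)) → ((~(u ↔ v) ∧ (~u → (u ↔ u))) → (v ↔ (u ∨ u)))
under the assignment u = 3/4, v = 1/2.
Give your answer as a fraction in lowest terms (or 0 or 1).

v ∨ v = 1/2 ∨ 1/2 = 1/2
(v ∨ v) ∨ u = 1/2 ∨ 3/4 = 3/4
v → v = 1/2 → 1/2 = 1
v ↔ (v → v) = 1/2 ↔ 1 = 1/2
((v ∨ v) ∨ u) → (v ↔ (v → v)) = 3/4 → 1/2 = 3/4
v ↔ u = 1/2 ↔ 3/4 = 3/4
(v ↔ u) ↔ u = 3/4 ↔ 3/4 = 1
~((v ↔ u) ↔ u) = ~1 = 0
(((v ∨ v) ∨ u) → (v ↔ (v → v))) ∧ ~((v ↔ u) ↔ u) = 3/4 ∧ 0 = 0
u ↔ v = 3/4 ↔ 1/2 = 3/4
~(u ↔ v) = ~3/4 = 1/4
~u = ~3/4 = 1/4
u ↔ u = 3/4 ↔ 3/4 = 1
~u → (u ↔ u) = 1/4 → 1 = 1
~(u ↔ v) ∧ (~u → (u ↔ u)) = 1/4 ∧ 1 = 1/4
u ∨ u = 3/4 ∨ 3/4 = 3/4
v ↔ (u ∨ u) = 1/2 ↔ 3/4 = 3/4
(~(u ↔ v) ∧ (~u → (u ↔ u))) → (v ↔ (u ∨ u)) = 1/4 → 3/4 = 1
((((v ∨ v) ∨ u) → (v ↔ (v → v))) ∧ ~((v ↔ u) ↔ u)) → ((~(u ↔ v) ∧ (~u → (u ↔ u))) → (v ↔ (u ∨ u))) = 0 → 1 = 1

1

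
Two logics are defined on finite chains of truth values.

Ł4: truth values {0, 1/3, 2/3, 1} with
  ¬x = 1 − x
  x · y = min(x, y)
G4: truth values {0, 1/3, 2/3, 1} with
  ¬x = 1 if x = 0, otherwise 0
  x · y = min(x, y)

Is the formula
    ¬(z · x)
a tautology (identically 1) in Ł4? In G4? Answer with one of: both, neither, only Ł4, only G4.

In Ł4: at x = 1/3, z = 1/3 the value is 2/3 — not a tautology.
In G4: at x = 1/3, z = 1/3 the value is 0 — not a tautology.

neither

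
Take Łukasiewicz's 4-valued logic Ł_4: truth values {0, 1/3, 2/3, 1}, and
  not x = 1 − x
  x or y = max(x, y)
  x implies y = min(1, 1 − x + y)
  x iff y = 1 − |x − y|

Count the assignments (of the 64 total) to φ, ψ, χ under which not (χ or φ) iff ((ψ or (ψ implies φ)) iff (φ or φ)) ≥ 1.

value 1: 9 assignments (counts)
value 2/3: 28 assignments
value 1/3: 9 assignments
value 0: 18 assignments
So 9 of the 64 assignments meet the threshold.

9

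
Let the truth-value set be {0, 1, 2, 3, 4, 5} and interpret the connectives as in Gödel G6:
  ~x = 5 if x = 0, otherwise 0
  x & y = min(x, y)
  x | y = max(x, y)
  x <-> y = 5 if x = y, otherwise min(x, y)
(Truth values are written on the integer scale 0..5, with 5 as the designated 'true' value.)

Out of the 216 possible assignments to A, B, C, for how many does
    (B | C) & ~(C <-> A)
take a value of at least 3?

value 5: 15 assignments (counts)
value 4: 13 assignments (counts)
value 3: 11 assignments (counts)
value 2: 9 assignments
value 1: 7 assignments
value 0: 161 assignments
So 39 of the 216 assignments meet the threshold.

39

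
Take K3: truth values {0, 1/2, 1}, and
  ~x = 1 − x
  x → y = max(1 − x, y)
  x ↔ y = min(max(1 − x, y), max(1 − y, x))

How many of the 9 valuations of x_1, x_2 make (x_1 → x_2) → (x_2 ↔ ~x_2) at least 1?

1

x_1 = 0, x_2 = 0 ↦ 0  <
x_1 = 0, x_2 = 1/2 ↦ 1/2  <
x_1 = 0, x_2 = 1 ↦ 0  <
x_1 = 1/2, x_2 = 0 ↦ 1/2  <
x_1 = 1/2, x_2 = 1/2 ↦ 1/2  <
x_1 = 1/2, x_2 = 1 ↦ 0  <
x_1 = 1, x_2 = 0 ↦ 1  ≥
x_1 = 1, x_2 = 1/2 ↦ 1/2  <
x_1 = 1, x_2 = 1 ↦ 0  <
So 1 of the 9 assignments meets the threshold.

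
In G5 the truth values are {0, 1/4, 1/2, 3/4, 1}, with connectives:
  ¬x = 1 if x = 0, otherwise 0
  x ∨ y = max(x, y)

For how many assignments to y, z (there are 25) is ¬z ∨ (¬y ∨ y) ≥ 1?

13

value 1: 13 assignments (counts)
value 3/4: 4 assignments
value 1/2: 4 assignments
value 1/4: 4 assignments
So 13 of the 25 assignments meet the threshold.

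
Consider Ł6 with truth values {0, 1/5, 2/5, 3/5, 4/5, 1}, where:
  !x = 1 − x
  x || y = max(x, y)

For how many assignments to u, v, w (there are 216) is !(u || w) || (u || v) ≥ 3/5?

189

value 1: 71 assignments (counts)
value 4/5: 65 assignments (counts)
value 3/5: 53 assignments (counts)
value 2/5: 19 assignments
value 1/5: 7 assignments
value 0: 1 assignment
So 189 of the 216 assignments meet the threshold.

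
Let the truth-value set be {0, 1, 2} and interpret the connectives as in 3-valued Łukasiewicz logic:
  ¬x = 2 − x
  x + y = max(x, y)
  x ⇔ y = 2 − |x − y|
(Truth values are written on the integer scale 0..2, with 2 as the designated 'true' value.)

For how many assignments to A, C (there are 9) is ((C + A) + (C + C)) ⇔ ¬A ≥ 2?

3

A = 0, C = 0 ↦ 0  <
A = 0, C = 1 ↦ 1  <
A = 0, C = 2 ↦ 2  ≥
A = 1, C = 0 ↦ 2  ≥
A = 1, C = 1 ↦ 2  ≥
A = 1, C = 2 ↦ 1  <
A = 2, C = 0 ↦ 0  <
A = 2, C = 1 ↦ 0  <
A = 2, C = 2 ↦ 0  <
So 3 of the 9 assignments meet the threshold.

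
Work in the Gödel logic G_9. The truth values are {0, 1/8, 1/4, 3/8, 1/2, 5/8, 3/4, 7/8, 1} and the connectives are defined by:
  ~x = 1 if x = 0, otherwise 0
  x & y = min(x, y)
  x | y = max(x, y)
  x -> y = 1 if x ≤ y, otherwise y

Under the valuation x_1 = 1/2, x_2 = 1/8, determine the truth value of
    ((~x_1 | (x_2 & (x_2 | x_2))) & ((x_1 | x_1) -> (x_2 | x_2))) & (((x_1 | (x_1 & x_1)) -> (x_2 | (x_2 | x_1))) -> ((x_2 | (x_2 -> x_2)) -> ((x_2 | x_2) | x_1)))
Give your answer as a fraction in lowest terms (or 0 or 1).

~x_1 = ~1/2 = 0
x_2 | x_2 = 1/8 | 1/8 = 1/8
x_2 & (x_2 | x_2) = 1/8 & 1/8 = 1/8
~x_1 | (x_2 & (x_2 | x_2)) = 0 | 1/8 = 1/8
x_1 | x_1 = 1/2 | 1/2 = 1/2
x_2 | x_2 = 1/8 | 1/8 = 1/8
(x_1 | x_1) -> (x_2 | x_2) = 1/2 -> 1/8 = 1/8
(~x_1 | (x_2 & (x_2 | x_2))) & ((x_1 | x_1) -> (x_2 | x_2)) = 1/8 & 1/8 = 1/8
x_1 & x_1 = 1/2 & 1/2 = 1/2
x_1 | (x_1 & x_1) = 1/2 | 1/2 = 1/2
x_2 | x_1 = 1/8 | 1/2 = 1/2
x_2 | (x_2 | x_1) = 1/8 | 1/2 = 1/2
(x_1 | (x_1 & x_1)) -> (x_2 | (x_2 | x_1)) = 1/2 -> 1/2 = 1
x_2 -> x_2 = 1/8 -> 1/8 = 1
x_2 | (x_2 -> x_2) = 1/8 | 1 = 1
x_2 | x_2 = 1/8 | 1/8 = 1/8
(x_2 | x_2) | x_1 = 1/8 | 1/2 = 1/2
(x_2 | (x_2 -> x_2)) -> ((x_2 | x_2) | x_1) = 1 -> 1/2 = 1/2
((x_1 | (x_1 & x_1)) -> (x_2 | (x_2 | x_1))) -> ((x_2 | (x_2 -> x_2)) -> ((x_2 | x_2) | x_1)) = 1 -> 1/2 = 1/2
((~x_1 | (x_2 & (x_2 | x_2))) & ((x_1 | x_1) -> (x_2 | x_2))) & (((x_1 | (x_1 & x_1)) -> (x_2 | (x_2 | x_1))) -> ((x_2 | (x_2 -> x_2)) -> ((x_2 | x_2) | x_1))) = 1/8 & 1/2 = 1/8

1/8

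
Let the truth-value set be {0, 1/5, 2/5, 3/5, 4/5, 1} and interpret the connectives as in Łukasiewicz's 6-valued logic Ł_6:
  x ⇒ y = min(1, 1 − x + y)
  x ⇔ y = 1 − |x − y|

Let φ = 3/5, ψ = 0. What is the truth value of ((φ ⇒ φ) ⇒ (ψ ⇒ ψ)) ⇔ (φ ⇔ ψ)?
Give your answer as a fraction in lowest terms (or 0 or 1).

φ ⇒ φ = 3/5 ⇒ 3/5 = 1
ψ ⇒ ψ = 0 ⇒ 0 = 1
(φ ⇒ φ) ⇒ (ψ ⇒ ψ) = 1 ⇒ 1 = 1
φ ⇔ ψ = 3/5 ⇔ 0 = 2/5
((φ ⇒ φ) ⇒ (ψ ⇒ ψ)) ⇔ (φ ⇔ ψ) = 1 ⇔ 2/5 = 2/5

2/5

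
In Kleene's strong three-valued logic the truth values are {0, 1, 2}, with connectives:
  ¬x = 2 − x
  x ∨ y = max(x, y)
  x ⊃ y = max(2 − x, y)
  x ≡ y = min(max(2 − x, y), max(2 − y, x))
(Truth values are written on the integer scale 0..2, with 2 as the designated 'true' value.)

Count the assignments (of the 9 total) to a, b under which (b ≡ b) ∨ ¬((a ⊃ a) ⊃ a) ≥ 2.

a = 0, b = 0 ↦ 2  ≥
a = 0, b = 1 ↦ 2  ≥
a = 0, b = 2 ↦ 2  ≥
a = 1, b = 0 ↦ 2  ≥
a = 1, b = 1 ↦ 1  <
a = 1, b = 2 ↦ 2  ≥
a = 2, b = 0 ↦ 2  ≥
a = 2, b = 1 ↦ 1  <
a = 2, b = 2 ↦ 2  ≥
So 7 of the 9 assignments meet the threshold.

7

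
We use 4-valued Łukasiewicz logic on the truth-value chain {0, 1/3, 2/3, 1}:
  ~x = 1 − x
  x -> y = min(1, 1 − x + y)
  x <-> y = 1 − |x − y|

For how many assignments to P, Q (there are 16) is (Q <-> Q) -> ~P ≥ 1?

P = 0, Q = 0 ↦ 1  ≥
P = 0, Q = 1/3 ↦ 1  ≥
P = 0, Q = 2/3 ↦ 1  ≥
P = 0, Q = 1 ↦ 1  ≥
P = 1/3, Q = 0 ↦ 2/3  <
P = 1/3, Q = 1/3 ↦ 2/3  <
P = 1/3, Q = 2/3 ↦ 2/3  <
P = 1/3, Q = 1 ↦ 2/3  <
P = 2/3, Q = 0 ↦ 1/3  <
P = 2/3, Q = 1/3 ↦ 1/3  <
P = 2/3, Q = 2/3 ↦ 1/3  <
P = 2/3, Q = 1 ↦ 1/3  <
P = 1, Q = 0 ↦ 0  <
P = 1, Q = 1/3 ↦ 0  <
P = 1, Q = 2/3 ↦ 0  <
P = 1, Q = 1 ↦ 0  <
So 4 of the 16 assignments meet the threshold.

4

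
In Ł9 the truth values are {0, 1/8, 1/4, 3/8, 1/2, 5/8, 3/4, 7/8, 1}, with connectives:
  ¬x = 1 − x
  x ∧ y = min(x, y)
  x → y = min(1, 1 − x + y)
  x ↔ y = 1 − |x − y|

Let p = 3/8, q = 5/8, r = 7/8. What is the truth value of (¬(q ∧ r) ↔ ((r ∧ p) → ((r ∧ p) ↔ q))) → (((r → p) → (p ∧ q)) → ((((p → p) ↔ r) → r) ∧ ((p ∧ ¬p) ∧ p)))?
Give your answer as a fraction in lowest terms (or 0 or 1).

q ∧ r = 5/8 ∧ 7/8 = 5/8
¬(q ∧ r) = ¬5/8 = 3/8
r ∧ p = 7/8 ∧ 3/8 = 3/8
r ∧ p = 7/8 ∧ 3/8 = 3/8
(r ∧ p) ↔ q = 3/8 ↔ 5/8 = 3/4
(r ∧ p) → ((r ∧ p) ↔ q) = 3/8 → 3/4 = 1
¬(q ∧ r) ↔ ((r ∧ p) → ((r ∧ p) ↔ q)) = 3/8 ↔ 1 = 3/8
r → p = 7/8 → 3/8 = 1/2
p ∧ q = 3/8 ∧ 5/8 = 3/8
(r → p) → (p ∧ q) = 1/2 → 3/8 = 7/8
p → p = 3/8 → 3/8 = 1
(p → p) ↔ r = 1 ↔ 7/8 = 7/8
((p → p) ↔ r) → r = 7/8 → 7/8 = 1
¬p = ¬3/8 = 5/8
p ∧ ¬p = 3/8 ∧ 5/8 = 3/8
(p ∧ ¬p) ∧ p = 3/8 ∧ 3/8 = 3/8
(((p → p) ↔ r) → r) ∧ ((p ∧ ¬p) ∧ p) = 1 ∧ 3/8 = 3/8
((r → p) → (p ∧ q)) → ((((p → p) ↔ r) → r) ∧ ((p ∧ ¬p) ∧ p)) = 7/8 → 3/8 = 1/2
(¬(q ∧ r) ↔ ((r ∧ p) → ((r ∧ p) ↔ q))) → (((r → p) → (p ∧ q)) → ((((p → p) ↔ r) → r) ∧ ((p ∧ ¬p) ∧ p))) = 3/8 → 1/2 = 1

1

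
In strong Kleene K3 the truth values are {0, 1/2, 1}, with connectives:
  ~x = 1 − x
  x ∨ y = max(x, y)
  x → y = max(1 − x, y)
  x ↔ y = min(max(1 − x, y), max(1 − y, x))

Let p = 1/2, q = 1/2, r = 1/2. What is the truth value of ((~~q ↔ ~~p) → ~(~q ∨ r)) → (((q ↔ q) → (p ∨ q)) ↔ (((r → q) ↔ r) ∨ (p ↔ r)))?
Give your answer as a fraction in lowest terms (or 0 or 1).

1/2

~q = ~1/2 = 1/2
~~q = ~1/2 = 1/2
~p = ~1/2 = 1/2
~~p = ~1/2 = 1/2
~~q ↔ ~~p = 1/2 ↔ 1/2 = 1/2
~q = ~1/2 = 1/2
~q ∨ r = 1/2 ∨ 1/2 = 1/2
~(~q ∨ r) = ~1/2 = 1/2
(~~q ↔ ~~p) → ~(~q ∨ r) = 1/2 → 1/2 = 1/2
q ↔ q = 1/2 ↔ 1/2 = 1/2
p ∨ q = 1/2 ∨ 1/2 = 1/2
(q ↔ q) → (p ∨ q) = 1/2 → 1/2 = 1/2
r → q = 1/2 → 1/2 = 1/2
(r → q) ↔ r = 1/2 ↔ 1/2 = 1/2
p ↔ r = 1/2 ↔ 1/2 = 1/2
((r → q) ↔ r) ∨ (p ↔ r) = 1/2 ∨ 1/2 = 1/2
((q ↔ q) → (p ∨ q)) ↔ (((r → q) ↔ r) ∨ (p ↔ r)) = 1/2 ↔ 1/2 = 1/2
((~~q ↔ ~~p) → ~(~q ∨ r)) → (((q ↔ q) → (p ∨ q)) ↔ (((r → q) ↔ r) ∨ (p ↔ r))) = 1/2 → 1/2 = 1/2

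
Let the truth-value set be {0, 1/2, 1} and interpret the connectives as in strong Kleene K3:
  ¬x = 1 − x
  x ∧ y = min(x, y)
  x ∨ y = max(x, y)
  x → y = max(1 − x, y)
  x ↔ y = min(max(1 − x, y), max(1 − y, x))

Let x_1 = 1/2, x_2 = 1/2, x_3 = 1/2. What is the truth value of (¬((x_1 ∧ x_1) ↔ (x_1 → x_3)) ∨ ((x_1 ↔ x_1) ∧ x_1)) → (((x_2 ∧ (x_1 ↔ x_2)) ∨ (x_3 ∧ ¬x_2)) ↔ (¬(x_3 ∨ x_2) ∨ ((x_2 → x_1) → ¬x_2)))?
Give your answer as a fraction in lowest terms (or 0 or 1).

x_1 ∧ x_1 = 1/2 ∧ 1/2 = 1/2
x_1 → x_3 = 1/2 → 1/2 = 1/2
(x_1 ∧ x_1) ↔ (x_1 → x_3) = 1/2 ↔ 1/2 = 1/2
¬((x_1 ∧ x_1) ↔ (x_1 → x_3)) = ¬1/2 = 1/2
x_1 ↔ x_1 = 1/2 ↔ 1/2 = 1/2
(x_1 ↔ x_1) ∧ x_1 = 1/2 ∧ 1/2 = 1/2
¬((x_1 ∧ x_1) ↔ (x_1 → x_3)) ∨ ((x_1 ↔ x_1) ∧ x_1) = 1/2 ∨ 1/2 = 1/2
x_1 ↔ x_2 = 1/2 ↔ 1/2 = 1/2
x_2 ∧ (x_1 ↔ x_2) = 1/2 ∧ 1/2 = 1/2
¬x_2 = ¬1/2 = 1/2
x_3 ∧ ¬x_2 = 1/2 ∧ 1/2 = 1/2
(x_2 ∧ (x_1 ↔ x_2)) ∨ (x_3 ∧ ¬x_2) = 1/2 ∨ 1/2 = 1/2
x_3 ∨ x_2 = 1/2 ∨ 1/2 = 1/2
¬(x_3 ∨ x_2) = ¬1/2 = 1/2
x_2 → x_1 = 1/2 → 1/2 = 1/2
¬x_2 = ¬1/2 = 1/2
(x_2 → x_1) → ¬x_2 = 1/2 → 1/2 = 1/2
¬(x_3 ∨ x_2) ∨ ((x_2 → x_1) → ¬x_2) = 1/2 ∨ 1/2 = 1/2
((x_2 ∧ (x_1 ↔ x_2)) ∨ (x_3 ∧ ¬x_2)) ↔ (¬(x_3 ∨ x_2) ∨ ((x_2 → x_1) → ¬x_2)) = 1/2 ↔ 1/2 = 1/2
(¬((x_1 ∧ x_1) ↔ (x_1 → x_3)) ∨ ((x_1 ↔ x_1) ∧ x_1)) → (((x_2 ∧ (x_1 ↔ x_2)) ∨ (x_3 ∧ ¬x_2)) ↔ (¬(x_3 ∨ x_2) ∨ ((x_2 → x_1) → ¬x_2))) = 1/2 → 1/2 = 1/2

1/2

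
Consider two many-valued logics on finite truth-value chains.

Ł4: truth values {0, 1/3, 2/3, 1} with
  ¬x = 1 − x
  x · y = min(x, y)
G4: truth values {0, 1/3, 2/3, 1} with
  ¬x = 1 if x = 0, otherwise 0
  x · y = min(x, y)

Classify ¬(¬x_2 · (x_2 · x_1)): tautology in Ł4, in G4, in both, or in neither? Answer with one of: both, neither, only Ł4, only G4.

only G4

In Ł4: at x_1 = 1/3, x_2 = 1/3 the value is 2/3 — not a tautology.
In G4: every assignment gives 1 — tautology.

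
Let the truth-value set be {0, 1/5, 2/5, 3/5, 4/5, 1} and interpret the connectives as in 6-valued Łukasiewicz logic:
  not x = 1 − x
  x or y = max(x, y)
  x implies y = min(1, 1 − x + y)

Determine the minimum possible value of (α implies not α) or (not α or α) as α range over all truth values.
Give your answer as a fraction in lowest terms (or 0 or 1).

4/5

Take α = 3/5:
not α = not 3/5 = 2/5
α implies not α = 3/5 implies 2/5 = 4/5
not α = not 3/5 = 2/5
not α or α = 2/5 or 3/5 = 3/5
(α implies not α) or (not α or α) = 4/5 or 3/5 = 4/5
No assignment yields a value below 4/5, so this is the minimum.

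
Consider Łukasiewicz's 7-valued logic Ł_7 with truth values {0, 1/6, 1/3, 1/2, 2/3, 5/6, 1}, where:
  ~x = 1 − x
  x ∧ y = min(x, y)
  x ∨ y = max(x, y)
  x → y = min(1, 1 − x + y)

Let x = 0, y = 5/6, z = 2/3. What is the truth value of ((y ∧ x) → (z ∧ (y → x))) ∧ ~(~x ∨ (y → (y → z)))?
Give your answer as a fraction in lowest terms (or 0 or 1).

y ∧ x = 5/6 ∧ 0 = 0
y → x = 5/6 → 0 = 1/6
z ∧ (y → x) = 2/3 ∧ 1/6 = 1/6
(y ∧ x) → (z ∧ (y → x)) = 0 → 1/6 = 1
~x = ~0 = 1
y → z = 5/6 → 2/3 = 5/6
y → (y → z) = 5/6 → 5/6 = 1
~x ∨ (y → (y → z)) = 1 ∨ 1 = 1
~(~x ∨ (y → (y → z))) = ~1 = 0
((y ∧ x) → (z ∧ (y → x))) ∧ ~(~x ∨ (y → (y → z))) = 1 ∧ 0 = 0

0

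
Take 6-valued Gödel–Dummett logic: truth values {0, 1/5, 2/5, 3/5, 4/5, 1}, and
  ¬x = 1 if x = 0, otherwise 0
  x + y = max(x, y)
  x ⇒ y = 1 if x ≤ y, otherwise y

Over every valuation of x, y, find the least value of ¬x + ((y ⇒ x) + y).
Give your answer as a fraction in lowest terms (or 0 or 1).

2/5

Take x = 1/5, y = 2/5:
¬x = ¬1/5 = 0
y ⇒ x = 2/5 ⇒ 1/5 = 1/5
(y ⇒ x) + y = 1/5 + 2/5 = 2/5
¬x + ((y ⇒ x) + y) = 0 + 2/5 = 2/5
No assignment yields a value below 2/5, so this is the minimum.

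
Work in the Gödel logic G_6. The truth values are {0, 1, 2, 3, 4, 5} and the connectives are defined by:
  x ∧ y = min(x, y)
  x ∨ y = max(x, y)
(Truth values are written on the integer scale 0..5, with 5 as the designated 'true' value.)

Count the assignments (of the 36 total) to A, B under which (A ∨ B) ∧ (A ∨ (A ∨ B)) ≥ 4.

20

value 5: 11 assignments (counts)
value 4: 9 assignments (counts)
value 3: 7 assignments
value 2: 5 assignments
value 1: 3 assignments
value 0: 1 assignment
So 20 of the 36 assignments meet the threshold.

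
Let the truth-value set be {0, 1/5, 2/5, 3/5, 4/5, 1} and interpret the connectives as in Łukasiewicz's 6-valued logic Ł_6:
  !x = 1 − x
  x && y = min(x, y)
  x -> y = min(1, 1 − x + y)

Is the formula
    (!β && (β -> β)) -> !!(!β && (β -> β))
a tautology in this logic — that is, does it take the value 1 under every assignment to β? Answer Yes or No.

β = 0 ↦ 1
β = 1/5 ↦ 1
β = 2/5 ↦ 1
β = 3/5 ↦ 1
β = 4/5 ↦ 1
β = 1 ↦ 1
Every assignment gives a value ≥ 1.

Yes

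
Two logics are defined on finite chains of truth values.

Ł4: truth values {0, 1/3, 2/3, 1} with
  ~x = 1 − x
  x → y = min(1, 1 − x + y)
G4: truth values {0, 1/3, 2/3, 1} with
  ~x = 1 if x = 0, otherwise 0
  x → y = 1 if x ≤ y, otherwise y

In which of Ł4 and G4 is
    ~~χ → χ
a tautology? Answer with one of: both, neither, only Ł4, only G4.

In Ł4: every assignment gives 1 — tautology.
In G4: at χ = 1/3 the value is 1/3 — not a tautology.

only Ł4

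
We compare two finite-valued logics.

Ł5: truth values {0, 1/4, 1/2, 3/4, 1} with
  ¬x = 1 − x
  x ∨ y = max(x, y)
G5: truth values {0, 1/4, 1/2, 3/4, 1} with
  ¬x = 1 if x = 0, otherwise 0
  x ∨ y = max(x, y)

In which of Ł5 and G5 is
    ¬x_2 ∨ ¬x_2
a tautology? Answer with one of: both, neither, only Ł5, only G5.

In Ł5: at x_2 = 1/4 the value is 3/4 — not a tautology.
In G5: at x_2 = 1/4 the value is 0 — not a tautology.

neither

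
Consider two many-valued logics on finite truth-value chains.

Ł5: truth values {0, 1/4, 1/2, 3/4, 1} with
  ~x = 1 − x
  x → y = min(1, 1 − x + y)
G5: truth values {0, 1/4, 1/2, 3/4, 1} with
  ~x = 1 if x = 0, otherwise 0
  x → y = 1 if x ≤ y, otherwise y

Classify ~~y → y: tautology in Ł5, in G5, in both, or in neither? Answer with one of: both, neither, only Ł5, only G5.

only Ł5

In Ł5: every assignment gives 1 — tautology.
In G5: at y = 1/4 the value is 1/4 — not a tautology.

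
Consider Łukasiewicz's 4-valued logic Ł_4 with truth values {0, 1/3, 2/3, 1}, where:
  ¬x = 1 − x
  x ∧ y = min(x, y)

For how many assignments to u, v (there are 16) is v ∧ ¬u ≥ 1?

1

u = 0, v = 0 ↦ 0  <
u = 0, v = 1/3 ↦ 1/3  <
u = 0, v = 2/3 ↦ 2/3  <
u = 0, v = 1 ↦ 1  ≥
u = 1/3, v = 0 ↦ 0  <
u = 1/3, v = 1/3 ↦ 1/3  <
u = 1/3, v = 2/3 ↦ 2/3  <
u = 1/3, v = 1 ↦ 2/3  <
u = 2/3, v = 0 ↦ 0  <
u = 2/3, v = 1/3 ↦ 1/3  <
u = 2/3, v = 2/3 ↦ 1/3  <
u = 2/3, v = 1 ↦ 1/3  <
u = 1, v = 0 ↦ 0  <
u = 1, v = 1/3 ↦ 0  <
u = 1, v = 2/3 ↦ 0  <
u = 1, v = 1 ↦ 0  <
So 1 of the 16 assignments meets the threshold.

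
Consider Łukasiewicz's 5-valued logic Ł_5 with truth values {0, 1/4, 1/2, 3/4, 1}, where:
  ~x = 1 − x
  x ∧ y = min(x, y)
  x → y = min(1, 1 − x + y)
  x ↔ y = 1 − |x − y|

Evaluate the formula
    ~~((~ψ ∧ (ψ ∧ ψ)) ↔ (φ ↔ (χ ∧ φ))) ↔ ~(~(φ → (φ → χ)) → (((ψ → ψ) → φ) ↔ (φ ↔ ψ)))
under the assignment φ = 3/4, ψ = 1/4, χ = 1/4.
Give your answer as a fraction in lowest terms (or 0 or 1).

1/4

~ψ = ~1/4 = 3/4
ψ ∧ ψ = 1/4 ∧ 1/4 = 1/4
~ψ ∧ (ψ ∧ ψ) = 3/4 ∧ 1/4 = 1/4
χ ∧ φ = 1/4 ∧ 3/4 = 1/4
φ ↔ (χ ∧ φ) = 3/4 ↔ 1/4 = 1/2
(~ψ ∧ (ψ ∧ ψ)) ↔ (φ ↔ (χ ∧ φ)) = 1/4 ↔ 1/2 = 3/4
~((~ψ ∧ (ψ ∧ ψ)) ↔ (φ ↔ (χ ∧ φ))) = ~3/4 = 1/4
~~((~ψ ∧ (ψ ∧ ψ)) ↔ (φ ↔ (χ ∧ φ))) = ~1/4 = 3/4
φ → χ = 3/4 → 1/4 = 1/2
φ → (φ → χ) = 3/4 → 1/2 = 3/4
~(φ → (φ → χ)) = ~3/4 = 1/4
ψ → ψ = 1/4 → 1/4 = 1
(ψ → ψ) → φ = 1 → 3/4 = 3/4
φ ↔ ψ = 3/4 ↔ 1/4 = 1/2
((ψ → ψ) → φ) ↔ (φ ↔ ψ) = 3/4 ↔ 1/2 = 3/4
~(φ → (φ → χ)) → (((ψ → ψ) → φ) ↔ (φ ↔ ψ)) = 1/4 → 3/4 = 1
~(~(φ → (φ → χ)) → (((ψ → ψ) → φ) ↔ (φ ↔ ψ))) = ~1 = 0
~~((~ψ ∧ (ψ ∧ ψ)) ↔ (φ ↔ (χ ∧ φ))) ↔ ~(~(φ → (φ → χ)) → (((ψ → ψ) → φ) ↔ (φ ↔ ψ))) = 3/4 ↔ 0 = 1/4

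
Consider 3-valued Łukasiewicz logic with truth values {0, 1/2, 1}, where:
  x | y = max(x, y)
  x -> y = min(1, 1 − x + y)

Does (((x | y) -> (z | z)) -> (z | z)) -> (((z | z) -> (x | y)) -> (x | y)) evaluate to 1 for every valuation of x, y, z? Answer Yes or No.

At x = 0, y = 0, z = 1/2, for instance:
x | y = 0 | 0 = 0
z | z = 1/2 | 1/2 = 1/2
(x | y) -> (z | z) = 0 -> 1/2 = 1
((x | y) -> (z | z)) -> (z | z) = 1 -> 1/2 = 1/2
(z | z) -> (x | y) = 1/2 -> 0 = 1/2
((z | z) -> (x | y)) -> (x | y) = 1/2 -> 0 = 1/2
(((x | y) -> (z | z)) -> (z | z)) -> (((z | z) -> (x | y)) -> (x | y)) = 1/2 -> 1/2 = 1
and checking the remaining 26 assignments likewise gives ≥ 1 in every case.

Yes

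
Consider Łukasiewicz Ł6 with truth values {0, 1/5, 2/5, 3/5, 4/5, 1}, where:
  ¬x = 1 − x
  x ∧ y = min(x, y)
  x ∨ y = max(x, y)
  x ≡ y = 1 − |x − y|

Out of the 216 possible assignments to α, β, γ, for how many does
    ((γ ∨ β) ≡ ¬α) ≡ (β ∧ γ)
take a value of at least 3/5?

value 1: 26 assignments (counts)
value 4/5: 52 assignments (counts)
value 3/5: 51 assignments (counts)
value 2/5: 44 assignments
value 1/5: 31 assignments
value 0: 12 assignments
So 129 of the 216 assignments meet the threshold.

129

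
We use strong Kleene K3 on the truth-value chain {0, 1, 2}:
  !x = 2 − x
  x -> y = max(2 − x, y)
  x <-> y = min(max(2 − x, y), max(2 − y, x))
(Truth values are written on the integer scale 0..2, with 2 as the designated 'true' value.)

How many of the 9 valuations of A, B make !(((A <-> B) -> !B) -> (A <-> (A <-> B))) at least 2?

A = 0, B = 0 ↦ 2  ≥
A = 0, B = 1 ↦ 1  <
A = 0, B = 2 ↦ 0  <
A = 1, B = 0 ↦ 1  <
A = 1, B = 1 ↦ 1  <
A = 1, B = 2 ↦ 1  <
A = 2, B = 0 ↦ 2  ≥
A = 2, B = 1 ↦ 1  <
A = 2, B = 2 ↦ 0  <
So 2 of the 9 assignments meet the threshold.

2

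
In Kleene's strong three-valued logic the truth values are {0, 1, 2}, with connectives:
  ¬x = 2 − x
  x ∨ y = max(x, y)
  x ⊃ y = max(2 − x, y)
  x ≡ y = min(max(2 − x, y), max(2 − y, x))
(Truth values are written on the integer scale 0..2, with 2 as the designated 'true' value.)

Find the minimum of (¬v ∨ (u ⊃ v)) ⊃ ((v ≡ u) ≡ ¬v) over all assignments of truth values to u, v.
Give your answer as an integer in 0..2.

Take u = 2, v = 0:
¬v = ¬0 = 2
u ⊃ v = 2 ⊃ 0 = 0
¬v ∨ (u ⊃ v) = 2 ∨ 0 = 2
v ≡ u = 0 ≡ 2 = 0
¬v = ¬0 = 2
(v ≡ u) ≡ ¬v = 0 ≡ 2 = 0
(¬v ∨ (u ⊃ v)) ⊃ ((v ≡ u) ≡ ¬v) = 2 ⊃ 0 = 0
No assignment yields a value below 0, so this is the minimum.

0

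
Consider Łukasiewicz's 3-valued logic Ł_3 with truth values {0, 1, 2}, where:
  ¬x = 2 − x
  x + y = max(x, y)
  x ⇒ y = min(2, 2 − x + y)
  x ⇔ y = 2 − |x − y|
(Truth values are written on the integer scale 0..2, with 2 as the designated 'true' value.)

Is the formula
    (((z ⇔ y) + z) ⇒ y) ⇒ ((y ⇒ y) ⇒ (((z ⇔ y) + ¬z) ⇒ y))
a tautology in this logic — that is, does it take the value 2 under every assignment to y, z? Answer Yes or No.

No

Counterexample: take y = 1, z = 0.
z ⇔ y = 0 ⇔ 1 = 1
(z ⇔ y) + z = 1 + 0 = 1
((z ⇔ y) + z) ⇒ y = 1 ⇒ 1 = 2
y ⇒ y = 1 ⇒ 1 = 2
z ⇔ y = 0 ⇔ 1 = 1
¬z = ¬0 = 2
(z ⇔ y) + ¬z = 1 + 2 = 2
((z ⇔ y) + ¬z) ⇒ y = 2 ⇒ 1 = 1
(y ⇒ y) ⇒ (((z ⇔ y) + ¬z) ⇒ y) = 2 ⇒ 1 = 1
(((z ⇔ y) + z) ⇒ y) ⇒ ((y ⇒ y) ⇒ (((z ⇔ y) + ¬z) ⇒ y)) = 2 ⇒ 1 = 1
This gives 1 ≠ 2.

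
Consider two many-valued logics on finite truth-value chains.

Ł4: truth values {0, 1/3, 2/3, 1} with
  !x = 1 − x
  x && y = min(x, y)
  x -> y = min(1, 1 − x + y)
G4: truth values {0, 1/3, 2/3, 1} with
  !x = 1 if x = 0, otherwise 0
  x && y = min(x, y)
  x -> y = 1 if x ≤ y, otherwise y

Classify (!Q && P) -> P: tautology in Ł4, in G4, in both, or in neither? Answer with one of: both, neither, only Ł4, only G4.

both

In Ł4: every assignment gives 1 — tautology.
In G4: every assignment gives 1 — tautology.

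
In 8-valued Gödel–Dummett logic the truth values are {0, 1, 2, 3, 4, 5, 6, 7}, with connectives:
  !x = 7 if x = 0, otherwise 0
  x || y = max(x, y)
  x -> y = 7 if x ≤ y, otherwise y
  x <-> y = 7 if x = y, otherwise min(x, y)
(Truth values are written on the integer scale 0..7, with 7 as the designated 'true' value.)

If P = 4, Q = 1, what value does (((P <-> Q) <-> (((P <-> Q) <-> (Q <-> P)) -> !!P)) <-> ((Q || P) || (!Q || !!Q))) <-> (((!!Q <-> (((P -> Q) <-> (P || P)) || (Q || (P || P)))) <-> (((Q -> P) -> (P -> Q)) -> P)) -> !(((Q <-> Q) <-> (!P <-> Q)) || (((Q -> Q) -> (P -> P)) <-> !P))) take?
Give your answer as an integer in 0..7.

P <-> Q = 4 <-> 1 = 1
P <-> Q = 4 <-> 1 = 1
Q <-> P = 1 <-> 4 = 1
(P <-> Q) <-> (Q <-> P) = 1 <-> 1 = 7
!P = !4 = 0
!!P = !0 = 7
((P <-> Q) <-> (Q <-> P)) -> !!P = 7 -> 7 = 7
(P <-> Q) <-> (((P <-> Q) <-> (Q <-> P)) -> !!P) = 1 <-> 7 = 1
Q || P = 1 || 4 = 4
!Q = !1 = 0
!Q = !1 = 0
!!Q = !0 = 7
!Q || !!Q = 0 || 7 = 7
(Q || P) || (!Q || !!Q) = 4 || 7 = 7
((P <-> Q) <-> (((P <-> Q) <-> (Q <-> P)) -> !!P)) <-> ((Q || P) || (!Q || !!Q)) = 1 <-> 7 = 1
!Q = !1 = 0
!!Q = !0 = 7
P -> Q = 4 -> 1 = 1
P || P = 4 || 4 = 4
(P -> Q) <-> (P || P) = 1 <-> 4 = 1
P || P = 4 || 4 = 4
Q || (P || P) = 1 || 4 = 4
((P -> Q) <-> (P || P)) || (Q || (P || P)) = 1 || 4 = 4
!!Q <-> (((P -> Q) <-> (P || P)) || (Q || (P || P))) = 7 <-> 4 = 4
Q -> P = 1 -> 4 = 7
P -> Q = 4 -> 1 = 1
(Q -> P) -> (P -> Q) = 7 -> 1 = 1
((Q -> P) -> (P -> Q)) -> P = 1 -> 4 = 7
(!!Q <-> (((P -> Q) <-> (P || P)) || (Q || (P || P)))) <-> (((Q -> P) -> (P -> Q)) -> P) = 4 <-> 7 = 4
Q <-> Q = 1 <-> 1 = 7
!P = !4 = 0
!P <-> Q = 0 <-> 1 = 0
(Q <-> Q) <-> (!P <-> Q) = 7 <-> 0 = 0
Q -> Q = 1 -> 1 = 7
P -> P = 4 -> 4 = 7
(Q -> Q) -> (P -> P) = 7 -> 7 = 7
!P = !4 = 0
((Q -> Q) -> (P -> P)) <-> !P = 7 <-> 0 = 0
((Q <-> Q) <-> (!P <-> Q)) || (((Q -> Q) -> (P -> P)) <-> !P) = 0 || 0 = 0
!(((Q <-> Q) <-> (!P <-> Q)) || (((Q -> Q) -> (P -> P)) <-> !P)) = !0 = 7
((!!Q <-> (((P -> Q) <-> (P || P)) || (Q || (P || P)))) <-> (((Q -> P) -> (P -> Q)) -> P)) -> !(((Q <-> Q) <-> (!P <-> Q)) || (((Q -> Q) -> (P -> P)) <-> !P)) = 4 -> 7 = 7
(((P <-> Q) <-> (((P <-> Q) <-> (Q <-> P)) -> !!P)) <-> ((Q || P) || (!Q || !!Q))) <-> (((!!Q <-> (((P -> Q) <-> (P || P)) || (Q || (P || P)))) <-> (((Q -> P) -> (P -> Q)) -> P)) -> !(((Q <-> Q) <-> (!P <-> Q)) || (((Q -> Q) -> (P -> P)) <-> !P))) = 1 <-> 7 = 1

1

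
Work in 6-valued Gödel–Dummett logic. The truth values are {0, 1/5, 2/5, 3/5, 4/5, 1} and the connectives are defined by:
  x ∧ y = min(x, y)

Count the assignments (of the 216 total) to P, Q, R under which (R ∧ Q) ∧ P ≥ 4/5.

value 1: 1 assignment (counts)
value 4/5: 7 assignments (counts)
value 3/5: 19 assignments
value 2/5: 37 assignments
value 1/5: 61 assignments
value 0: 91 assignments
So 8 of the 216 assignments meet the threshold.

8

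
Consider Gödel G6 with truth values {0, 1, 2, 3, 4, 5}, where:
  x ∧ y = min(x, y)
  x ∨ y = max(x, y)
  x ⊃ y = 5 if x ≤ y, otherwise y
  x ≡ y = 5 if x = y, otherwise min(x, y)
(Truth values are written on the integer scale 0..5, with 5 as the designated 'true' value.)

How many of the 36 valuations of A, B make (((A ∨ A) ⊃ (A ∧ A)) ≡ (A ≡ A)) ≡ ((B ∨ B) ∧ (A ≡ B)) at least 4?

4

value 5: 1 assignment (counts)
value 4: 3 assignments (counts)
value 3: 5 assignments
value 2: 7 assignments
value 1: 9 assignments
value 0: 11 assignments
So 4 of the 36 assignments meet the threshold.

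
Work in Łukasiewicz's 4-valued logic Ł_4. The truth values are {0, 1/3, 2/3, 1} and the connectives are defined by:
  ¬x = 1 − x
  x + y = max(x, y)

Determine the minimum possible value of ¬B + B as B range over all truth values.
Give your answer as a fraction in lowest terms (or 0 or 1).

2/3

Take B = 1/3:
¬B = ¬1/3 = 2/3
¬B + B = 2/3 + 1/3 = 2/3
No assignment yields a value below 2/3, so this is the minimum.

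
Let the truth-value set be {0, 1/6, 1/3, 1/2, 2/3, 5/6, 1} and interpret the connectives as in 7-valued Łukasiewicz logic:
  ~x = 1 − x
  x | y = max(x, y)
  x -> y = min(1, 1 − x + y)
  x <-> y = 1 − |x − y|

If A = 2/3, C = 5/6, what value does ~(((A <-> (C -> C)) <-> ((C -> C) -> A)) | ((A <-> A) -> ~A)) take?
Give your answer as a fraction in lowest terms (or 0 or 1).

C -> C = 5/6 -> 5/6 = 1
A <-> (C -> C) = 2/3 <-> 1 = 2/3
C -> C = 5/6 -> 5/6 = 1
(C -> C) -> A = 1 -> 2/3 = 2/3
(A <-> (C -> C)) <-> ((C -> C) -> A) = 2/3 <-> 2/3 = 1
A <-> A = 2/3 <-> 2/3 = 1
~A = ~2/3 = 1/3
(A <-> A) -> ~A = 1 -> 1/3 = 1/3
((A <-> (C -> C)) <-> ((C -> C) -> A)) | ((A <-> A) -> ~A) = 1 | 1/3 = 1
~(((A <-> (C -> C)) <-> ((C -> C) -> A)) | ((A <-> A) -> ~A)) = ~1 = 0

0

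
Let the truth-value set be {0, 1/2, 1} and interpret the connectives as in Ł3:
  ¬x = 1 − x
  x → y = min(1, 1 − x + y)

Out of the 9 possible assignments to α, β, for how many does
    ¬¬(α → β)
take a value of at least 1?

α = 0, β = 0 ↦ 1  ≥
α = 0, β = 1/2 ↦ 1  ≥
α = 0, β = 1 ↦ 1  ≥
α = 1/2, β = 0 ↦ 1/2  <
α = 1/2, β = 1/2 ↦ 1  ≥
α = 1/2, β = 1 ↦ 1  ≥
α = 1, β = 0 ↦ 0  <
α = 1, β = 1/2 ↦ 1/2  <
α = 1, β = 1 ↦ 1  ≥
So 6 of the 9 assignments meet the threshold.

6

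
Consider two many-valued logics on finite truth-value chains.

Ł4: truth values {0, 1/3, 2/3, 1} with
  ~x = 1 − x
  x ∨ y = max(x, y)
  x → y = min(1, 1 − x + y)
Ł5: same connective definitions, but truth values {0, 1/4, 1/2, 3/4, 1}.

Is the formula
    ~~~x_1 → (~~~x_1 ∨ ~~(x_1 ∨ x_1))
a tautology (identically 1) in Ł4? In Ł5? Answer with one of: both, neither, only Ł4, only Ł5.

In Ł4: every assignment gives 1 — tautology.
In Ł5: every assignment gives 1 — tautology.

both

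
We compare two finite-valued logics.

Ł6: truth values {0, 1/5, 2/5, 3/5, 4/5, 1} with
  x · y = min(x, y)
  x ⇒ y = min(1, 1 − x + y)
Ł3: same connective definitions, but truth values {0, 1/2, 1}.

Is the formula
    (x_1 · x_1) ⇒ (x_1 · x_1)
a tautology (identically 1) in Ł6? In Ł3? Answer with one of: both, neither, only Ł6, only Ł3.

both

In Ł6: every assignment gives 1 — tautology.
In Ł3: every assignment gives 1 — tautology.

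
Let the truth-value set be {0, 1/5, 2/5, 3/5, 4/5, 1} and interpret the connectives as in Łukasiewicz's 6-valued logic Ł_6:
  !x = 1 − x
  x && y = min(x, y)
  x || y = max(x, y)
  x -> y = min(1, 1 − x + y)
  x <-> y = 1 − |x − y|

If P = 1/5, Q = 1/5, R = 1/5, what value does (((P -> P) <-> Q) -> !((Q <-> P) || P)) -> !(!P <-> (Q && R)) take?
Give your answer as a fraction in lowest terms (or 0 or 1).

P -> P = 1/5 -> 1/5 = 1
(P -> P) <-> Q = 1 <-> 1/5 = 1/5
Q <-> P = 1/5 <-> 1/5 = 1
(Q <-> P) || P = 1 || 1/5 = 1
!((Q <-> P) || P) = !1 = 0
((P -> P) <-> Q) -> !((Q <-> P) || P) = 1/5 -> 0 = 4/5
!P = !1/5 = 4/5
Q && R = 1/5 && 1/5 = 1/5
!P <-> (Q && R) = 4/5 <-> 1/5 = 2/5
!(!P <-> (Q && R)) = !2/5 = 3/5
(((P -> P) <-> Q) -> !((Q <-> P) || P)) -> !(!P <-> (Q && R)) = 4/5 -> 3/5 = 4/5

4/5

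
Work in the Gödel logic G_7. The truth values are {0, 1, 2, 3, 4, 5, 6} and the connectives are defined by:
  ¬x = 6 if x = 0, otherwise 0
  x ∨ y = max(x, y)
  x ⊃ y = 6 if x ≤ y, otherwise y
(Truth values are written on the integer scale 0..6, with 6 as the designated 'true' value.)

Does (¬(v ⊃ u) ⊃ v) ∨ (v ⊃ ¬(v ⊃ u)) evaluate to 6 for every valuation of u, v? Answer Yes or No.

At u = 6, v = 2, for instance:
v ⊃ u = 2 ⊃ 6 = 6
¬(v ⊃ u) = ¬6 = 0
¬(v ⊃ u) ⊃ v = 0 ⊃ 2 = 6
v ⊃ ¬(v ⊃ u) = 2 ⊃ 0 = 0
(¬(v ⊃ u) ⊃ v) ∨ (v ⊃ ¬(v ⊃ u)) = 6 ∨ 0 = 6
and checking the remaining 48 assignments likewise gives ≥ 6 in every case.

Yes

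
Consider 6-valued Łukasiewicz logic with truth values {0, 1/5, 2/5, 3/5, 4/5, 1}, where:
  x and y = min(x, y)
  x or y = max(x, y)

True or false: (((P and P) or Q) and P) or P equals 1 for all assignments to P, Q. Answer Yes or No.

Counterexample: take P = 0, Q = 0.
P and P = 0 and 0 = 0
(P and P) or Q = 0 or 0 = 0
((P and P) or Q) and P = 0 and 0 = 0
(((P and P) or Q) and P) or P = 0 or 0 = 0
This gives 0 ≠ 1.

No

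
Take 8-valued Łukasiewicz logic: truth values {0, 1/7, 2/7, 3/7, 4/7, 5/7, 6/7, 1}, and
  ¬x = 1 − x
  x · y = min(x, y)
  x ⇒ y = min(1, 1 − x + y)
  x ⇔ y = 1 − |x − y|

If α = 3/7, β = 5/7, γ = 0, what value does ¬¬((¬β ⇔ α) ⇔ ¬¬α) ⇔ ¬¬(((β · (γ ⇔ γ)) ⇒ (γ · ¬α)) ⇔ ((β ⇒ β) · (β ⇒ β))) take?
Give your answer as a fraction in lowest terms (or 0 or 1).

5/7

¬β = ¬5/7 = 2/7
¬β ⇔ α = 2/7 ⇔ 3/7 = 6/7
¬α = ¬3/7 = 4/7
¬¬α = ¬4/7 = 3/7
(¬β ⇔ α) ⇔ ¬¬α = 6/7 ⇔ 3/7 = 4/7
¬((¬β ⇔ α) ⇔ ¬¬α) = ¬4/7 = 3/7
¬¬((¬β ⇔ α) ⇔ ¬¬α) = ¬3/7 = 4/7
γ ⇔ γ = 0 ⇔ 0 = 1
β · (γ ⇔ γ) = 5/7 · 1 = 5/7
¬α = ¬3/7 = 4/7
γ · ¬α = 0 · 4/7 = 0
(β · (γ ⇔ γ)) ⇒ (γ · ¬α) = 5/7 ⇒ 0 = 2/7
β ⇒ β = 5/7 ⇒ 5/7 = 1
β ⇒ β = 5/7 ⇒ 5/7 = 1
(β ⇒ β) · (β ⇒ β) = 1 · 1 = 1
((β · (γ ⇔ γ)) ⇒ (γ · ¬α)) ⇔ ((β ⇒ β) · (β ⇒ β)) = 2/7 ⇔ 1 = 2/7
¬(((β · (γ ⇔ γ)) ⇒ (γ · ¬α)) ⇔ ((β ⇒ β) · (β ⇒ β))) = ¬2/7 = 5/7
¬¬(((β · (γ ⇔ γ)) ⇒ (γ · ¬α)) ⇔ ((β ⇒ β) · (β ⇒ β))) = ¬5/7 = 2/7
¬¬((¬β ⇔ α) ⇔ ¬¬α) ⇔ ¬¬(((β · (γ ⇔ γ)) ⇒ (γ · ¬α)) ⇔ ((β ⇒ β) · (β ⇒ β))) = 4/7 ⇔ 2/7 = 5/7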